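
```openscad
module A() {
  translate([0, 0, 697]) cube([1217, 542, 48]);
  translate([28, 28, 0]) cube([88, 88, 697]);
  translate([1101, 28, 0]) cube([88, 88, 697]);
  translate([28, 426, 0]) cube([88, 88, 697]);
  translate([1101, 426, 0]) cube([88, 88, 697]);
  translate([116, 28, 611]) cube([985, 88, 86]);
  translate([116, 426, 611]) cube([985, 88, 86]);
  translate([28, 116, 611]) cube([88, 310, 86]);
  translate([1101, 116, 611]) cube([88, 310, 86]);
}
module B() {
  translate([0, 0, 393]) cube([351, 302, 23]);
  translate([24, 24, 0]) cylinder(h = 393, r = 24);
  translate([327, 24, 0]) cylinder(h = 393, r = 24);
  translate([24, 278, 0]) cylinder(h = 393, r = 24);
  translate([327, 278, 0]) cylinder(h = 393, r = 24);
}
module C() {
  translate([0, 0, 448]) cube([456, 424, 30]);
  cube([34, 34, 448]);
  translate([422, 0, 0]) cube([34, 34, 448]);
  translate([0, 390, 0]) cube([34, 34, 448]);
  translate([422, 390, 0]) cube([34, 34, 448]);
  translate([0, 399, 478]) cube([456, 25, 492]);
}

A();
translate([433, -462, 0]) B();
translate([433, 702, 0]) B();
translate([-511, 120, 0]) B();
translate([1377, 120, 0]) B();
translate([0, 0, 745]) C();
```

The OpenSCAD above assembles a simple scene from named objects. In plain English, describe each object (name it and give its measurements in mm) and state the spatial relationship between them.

A is a table with a 1217×542 mm rectangular top, 48 mm thick, top surface at z = 745 mm, supported by four 88×88 mm square legs, each inset 28 mm from the nearest pair of top edges, running from the floor. Four apron rails, 88 mm thick and 86 mm tall, run between adjacent legs with their top edges flush with the underside of the top and their outer faces flush with the legs' outer faces.

B is a four-legged stool. The seat is a 351×302×23 mm slab whose top surface is at z = 416 mm; four round legs, each 48 mm in diameter, run from the floor (z = 0) to the underside of the seat, each leg's axis is inset half a diameter from the nearest pair of seat edges (so the leg's bounding box is flush with the corner).

C is a chair: 456×424 mm seat, 30 mm thick, top at z = 478 mm, on four 34 mm square corner legs flush with the seat edges. A 25 mm thick backrest slab spans the full seat width, extending 492 mm above the seat top, its back face flush with the seat's +y edge.

Four stools sit around the table at the −y, +y, −x, +x sides. The chair is on top of the table.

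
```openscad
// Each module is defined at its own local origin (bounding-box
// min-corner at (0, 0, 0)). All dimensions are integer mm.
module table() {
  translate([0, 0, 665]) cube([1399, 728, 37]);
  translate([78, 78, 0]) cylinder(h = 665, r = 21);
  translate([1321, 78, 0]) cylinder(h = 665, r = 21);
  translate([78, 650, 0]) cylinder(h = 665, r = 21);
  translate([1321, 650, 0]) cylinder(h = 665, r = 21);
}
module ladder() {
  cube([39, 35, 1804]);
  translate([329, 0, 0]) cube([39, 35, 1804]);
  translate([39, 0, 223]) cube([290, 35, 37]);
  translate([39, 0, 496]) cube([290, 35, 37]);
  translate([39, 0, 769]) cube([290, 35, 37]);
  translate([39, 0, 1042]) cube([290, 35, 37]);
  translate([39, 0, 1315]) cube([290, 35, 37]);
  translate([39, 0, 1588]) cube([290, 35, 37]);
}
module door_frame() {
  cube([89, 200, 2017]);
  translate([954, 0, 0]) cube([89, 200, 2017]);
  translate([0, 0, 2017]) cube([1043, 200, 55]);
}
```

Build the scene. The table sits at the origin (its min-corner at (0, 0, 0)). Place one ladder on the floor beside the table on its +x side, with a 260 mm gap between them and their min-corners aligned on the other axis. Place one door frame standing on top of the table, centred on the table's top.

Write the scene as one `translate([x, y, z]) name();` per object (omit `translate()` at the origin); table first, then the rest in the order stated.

table();
translate([1659, 0, 0]) ladder();
translate([178, 264, 702]) door_frame();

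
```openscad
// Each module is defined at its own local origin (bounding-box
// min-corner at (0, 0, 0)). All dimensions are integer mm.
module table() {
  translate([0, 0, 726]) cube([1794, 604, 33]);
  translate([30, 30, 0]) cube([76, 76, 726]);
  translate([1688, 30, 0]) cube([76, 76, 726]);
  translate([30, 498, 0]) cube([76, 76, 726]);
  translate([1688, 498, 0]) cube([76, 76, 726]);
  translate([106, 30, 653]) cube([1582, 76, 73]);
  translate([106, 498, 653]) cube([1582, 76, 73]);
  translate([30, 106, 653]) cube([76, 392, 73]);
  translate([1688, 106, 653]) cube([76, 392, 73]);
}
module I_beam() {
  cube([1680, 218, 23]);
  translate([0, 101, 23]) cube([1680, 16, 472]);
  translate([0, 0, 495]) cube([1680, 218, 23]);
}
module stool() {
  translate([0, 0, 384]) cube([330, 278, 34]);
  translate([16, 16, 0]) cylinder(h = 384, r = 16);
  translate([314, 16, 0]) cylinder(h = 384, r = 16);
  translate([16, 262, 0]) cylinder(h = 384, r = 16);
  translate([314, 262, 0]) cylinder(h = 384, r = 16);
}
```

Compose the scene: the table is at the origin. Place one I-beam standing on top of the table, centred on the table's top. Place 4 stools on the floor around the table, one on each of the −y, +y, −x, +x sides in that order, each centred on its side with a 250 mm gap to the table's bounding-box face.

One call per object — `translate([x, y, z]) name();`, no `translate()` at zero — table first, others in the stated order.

table();
translate([57, 193, 759]) I_beam();
translate([732, -528, 0]) stool();
translate([732, 854, 0]) stool();
translate([-580, 163, 0]) stool();
translate([2044, 163, 0]) stool();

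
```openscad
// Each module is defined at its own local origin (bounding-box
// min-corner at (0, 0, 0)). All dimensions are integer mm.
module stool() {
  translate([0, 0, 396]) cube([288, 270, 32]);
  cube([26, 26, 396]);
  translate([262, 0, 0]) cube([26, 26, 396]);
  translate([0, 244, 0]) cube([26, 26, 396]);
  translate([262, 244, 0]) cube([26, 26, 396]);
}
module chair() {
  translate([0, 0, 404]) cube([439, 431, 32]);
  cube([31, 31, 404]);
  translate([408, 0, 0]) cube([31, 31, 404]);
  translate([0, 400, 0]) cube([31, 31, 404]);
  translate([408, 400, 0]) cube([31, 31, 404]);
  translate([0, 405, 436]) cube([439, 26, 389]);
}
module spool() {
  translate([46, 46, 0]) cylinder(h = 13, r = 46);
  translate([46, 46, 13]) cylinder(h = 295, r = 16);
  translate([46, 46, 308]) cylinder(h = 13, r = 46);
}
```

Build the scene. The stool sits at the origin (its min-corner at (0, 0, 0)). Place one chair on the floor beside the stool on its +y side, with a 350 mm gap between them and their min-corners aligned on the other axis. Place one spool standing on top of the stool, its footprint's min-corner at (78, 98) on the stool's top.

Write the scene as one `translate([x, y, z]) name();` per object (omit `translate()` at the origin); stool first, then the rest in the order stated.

stool();
translate([0, 620, 0]) chair();
translate([78, 98, 428]) spool();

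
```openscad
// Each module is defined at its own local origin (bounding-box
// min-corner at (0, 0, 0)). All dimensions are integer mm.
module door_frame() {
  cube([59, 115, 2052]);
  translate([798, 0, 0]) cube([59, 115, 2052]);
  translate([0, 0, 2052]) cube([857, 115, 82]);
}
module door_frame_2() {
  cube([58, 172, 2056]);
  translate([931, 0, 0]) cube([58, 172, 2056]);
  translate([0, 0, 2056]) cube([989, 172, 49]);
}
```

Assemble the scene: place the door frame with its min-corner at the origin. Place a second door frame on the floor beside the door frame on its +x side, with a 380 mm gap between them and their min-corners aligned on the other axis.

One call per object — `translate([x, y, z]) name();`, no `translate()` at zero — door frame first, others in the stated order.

door_frame();
translate([1237, 0, 0]) door_frame_2();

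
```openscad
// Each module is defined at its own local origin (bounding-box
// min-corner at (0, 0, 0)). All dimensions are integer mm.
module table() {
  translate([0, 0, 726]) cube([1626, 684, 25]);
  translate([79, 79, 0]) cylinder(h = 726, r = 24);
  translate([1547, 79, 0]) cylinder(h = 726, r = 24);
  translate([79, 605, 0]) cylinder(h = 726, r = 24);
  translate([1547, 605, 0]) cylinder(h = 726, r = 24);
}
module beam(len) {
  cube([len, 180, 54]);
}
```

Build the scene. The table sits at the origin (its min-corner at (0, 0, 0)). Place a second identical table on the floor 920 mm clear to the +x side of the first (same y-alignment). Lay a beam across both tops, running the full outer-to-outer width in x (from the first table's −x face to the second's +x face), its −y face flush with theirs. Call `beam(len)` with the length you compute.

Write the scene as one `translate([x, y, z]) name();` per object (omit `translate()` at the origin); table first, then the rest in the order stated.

table();
translate([2546, 0, 0]) table();
translate([0, 0, 751]) beam(4172);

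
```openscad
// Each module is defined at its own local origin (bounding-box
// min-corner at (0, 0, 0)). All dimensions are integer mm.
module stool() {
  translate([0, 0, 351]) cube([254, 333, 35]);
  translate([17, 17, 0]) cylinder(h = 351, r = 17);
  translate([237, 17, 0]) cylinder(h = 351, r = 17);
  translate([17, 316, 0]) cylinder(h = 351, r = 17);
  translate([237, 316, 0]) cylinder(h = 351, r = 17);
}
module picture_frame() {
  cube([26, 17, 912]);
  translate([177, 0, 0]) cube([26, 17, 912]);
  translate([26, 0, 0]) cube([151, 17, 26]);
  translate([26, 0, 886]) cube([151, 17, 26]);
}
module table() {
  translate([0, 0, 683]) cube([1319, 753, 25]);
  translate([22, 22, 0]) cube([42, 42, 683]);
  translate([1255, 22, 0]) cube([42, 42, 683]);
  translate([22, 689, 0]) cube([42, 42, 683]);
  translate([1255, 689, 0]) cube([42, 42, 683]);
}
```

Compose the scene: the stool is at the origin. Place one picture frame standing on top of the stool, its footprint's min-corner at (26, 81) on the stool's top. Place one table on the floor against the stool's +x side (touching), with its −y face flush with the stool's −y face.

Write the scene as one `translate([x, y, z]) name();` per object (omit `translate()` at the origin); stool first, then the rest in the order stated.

stool();
translate([26, 81, 386]) picture_frame();
translate([254, 0, 0]) table();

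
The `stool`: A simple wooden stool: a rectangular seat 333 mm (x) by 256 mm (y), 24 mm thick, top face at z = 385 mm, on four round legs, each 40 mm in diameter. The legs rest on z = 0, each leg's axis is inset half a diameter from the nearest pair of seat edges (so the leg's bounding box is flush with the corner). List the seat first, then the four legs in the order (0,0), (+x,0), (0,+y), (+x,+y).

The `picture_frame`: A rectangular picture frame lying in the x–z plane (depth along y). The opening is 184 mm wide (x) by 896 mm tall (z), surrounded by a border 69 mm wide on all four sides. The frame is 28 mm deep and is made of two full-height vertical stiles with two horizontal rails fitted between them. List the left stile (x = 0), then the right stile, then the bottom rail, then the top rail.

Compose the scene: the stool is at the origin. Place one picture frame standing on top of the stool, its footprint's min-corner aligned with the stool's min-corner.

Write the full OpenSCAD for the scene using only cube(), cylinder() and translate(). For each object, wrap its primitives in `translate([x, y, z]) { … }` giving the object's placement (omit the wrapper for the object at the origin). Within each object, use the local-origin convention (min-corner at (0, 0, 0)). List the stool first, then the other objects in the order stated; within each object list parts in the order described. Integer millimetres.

translate([0, 0, 361]) cube([333, 256, 24]);
translate([20, 20, 0]) cylinder(h = 361, r = 20);
translate([313, 20, 0]) cylinder(h = 361, r = 20);
translate([20, 236, 0]) cylinder(h = 361, r = 20);
translate([313, 236, 0]) cylinder(h = 361, r = 20);
translate([0, 0, 385]) {
  cube([69, 28, 1034]);
  translate([253, 0, 0]) cube([69, 28, 1034]);
  translate([69, 0, 0]) cube([184, 28, 69]);
  translate([69, 0, 965]) cube([184, 28, 69]);
}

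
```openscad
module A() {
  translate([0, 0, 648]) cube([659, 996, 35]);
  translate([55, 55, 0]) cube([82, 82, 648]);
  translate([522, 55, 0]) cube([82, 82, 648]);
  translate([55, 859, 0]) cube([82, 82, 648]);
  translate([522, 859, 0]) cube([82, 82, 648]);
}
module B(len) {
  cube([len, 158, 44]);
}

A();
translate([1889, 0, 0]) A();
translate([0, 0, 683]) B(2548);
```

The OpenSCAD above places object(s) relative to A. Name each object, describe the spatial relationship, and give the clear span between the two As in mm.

A is a table. B is a beam. A beam spans the tops of two tables. The clear span between the two tables is 1230 mm.

Second table starts at x = 1889; first ends at x = 659; clear span = 1889 − 659 = 1230 mm.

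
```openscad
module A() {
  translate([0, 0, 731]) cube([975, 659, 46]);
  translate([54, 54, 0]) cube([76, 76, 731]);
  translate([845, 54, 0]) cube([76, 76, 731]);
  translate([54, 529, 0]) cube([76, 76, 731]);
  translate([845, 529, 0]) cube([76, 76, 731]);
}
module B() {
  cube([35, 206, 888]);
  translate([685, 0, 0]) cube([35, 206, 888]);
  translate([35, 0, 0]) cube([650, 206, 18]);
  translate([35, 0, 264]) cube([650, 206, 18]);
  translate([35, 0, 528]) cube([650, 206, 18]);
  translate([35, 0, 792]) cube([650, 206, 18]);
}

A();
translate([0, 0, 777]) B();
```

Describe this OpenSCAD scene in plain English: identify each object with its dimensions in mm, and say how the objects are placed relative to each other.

A is a rectangular dining table. The top is 975×659×46 mm with its upper surface at z = 777 mm. It stands on four 76×76 mm square legs, each inset 54 mm from the nearest pair of top edges, running from the floor to the underside of the top.

B is an open bookshelf. Two side panels, each 35 mm thick, 206 mm deep and 888 mm tall, stand 720 mm apart (outside-to-outside). Between them sit 4 shelves, each 18 mm thick and 206 mm deep, spanning the full gap between the sides. The bottom shelf rests on the floor (its underside at z = 0) and the clear gap between one shelf's top and the next shelf's underside is 246 mm.

The bookshelf is on top of the table.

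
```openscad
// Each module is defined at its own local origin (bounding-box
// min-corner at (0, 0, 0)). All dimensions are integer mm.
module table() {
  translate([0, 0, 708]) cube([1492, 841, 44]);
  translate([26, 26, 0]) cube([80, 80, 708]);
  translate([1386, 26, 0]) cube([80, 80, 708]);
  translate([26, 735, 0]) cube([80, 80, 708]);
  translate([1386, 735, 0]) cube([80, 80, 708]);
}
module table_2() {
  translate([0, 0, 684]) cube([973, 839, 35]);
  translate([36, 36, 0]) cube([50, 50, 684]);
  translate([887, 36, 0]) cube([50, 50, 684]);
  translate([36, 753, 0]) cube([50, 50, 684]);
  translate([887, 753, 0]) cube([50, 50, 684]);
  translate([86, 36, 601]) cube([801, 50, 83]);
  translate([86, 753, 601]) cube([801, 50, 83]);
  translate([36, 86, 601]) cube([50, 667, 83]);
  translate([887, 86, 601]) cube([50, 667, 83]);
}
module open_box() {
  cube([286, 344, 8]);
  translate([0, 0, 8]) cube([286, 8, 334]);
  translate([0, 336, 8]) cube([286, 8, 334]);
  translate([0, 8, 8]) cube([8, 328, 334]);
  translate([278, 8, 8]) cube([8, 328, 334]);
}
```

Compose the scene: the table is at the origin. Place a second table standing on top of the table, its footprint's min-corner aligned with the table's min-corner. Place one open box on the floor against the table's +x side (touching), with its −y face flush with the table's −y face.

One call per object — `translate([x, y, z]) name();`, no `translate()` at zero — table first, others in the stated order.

table();
translate([0, 0, 752]) table_2();
translate([1492, 0, 0]) open_box();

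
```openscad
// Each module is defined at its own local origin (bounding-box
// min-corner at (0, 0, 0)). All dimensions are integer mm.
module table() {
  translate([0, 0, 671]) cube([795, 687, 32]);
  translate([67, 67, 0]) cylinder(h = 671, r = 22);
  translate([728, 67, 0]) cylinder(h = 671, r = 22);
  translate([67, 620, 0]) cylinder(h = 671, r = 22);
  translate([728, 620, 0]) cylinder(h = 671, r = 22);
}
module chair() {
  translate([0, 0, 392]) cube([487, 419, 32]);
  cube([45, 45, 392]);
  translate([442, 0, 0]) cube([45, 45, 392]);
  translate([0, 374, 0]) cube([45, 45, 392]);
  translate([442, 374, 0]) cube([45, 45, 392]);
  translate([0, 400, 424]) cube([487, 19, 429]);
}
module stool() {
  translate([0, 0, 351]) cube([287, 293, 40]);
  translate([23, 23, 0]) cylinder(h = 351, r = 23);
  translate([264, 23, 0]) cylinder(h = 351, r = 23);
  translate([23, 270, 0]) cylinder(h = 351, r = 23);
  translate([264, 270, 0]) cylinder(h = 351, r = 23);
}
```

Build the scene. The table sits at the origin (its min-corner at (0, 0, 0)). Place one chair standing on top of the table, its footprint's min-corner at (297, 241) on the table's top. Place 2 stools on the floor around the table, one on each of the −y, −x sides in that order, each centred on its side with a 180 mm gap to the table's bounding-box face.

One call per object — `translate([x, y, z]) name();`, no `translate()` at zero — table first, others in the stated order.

table();
translate([297, 241, 703]) chair();
translate([254, -473, 0]) stool();
translate([-467, 197, 0]) stool();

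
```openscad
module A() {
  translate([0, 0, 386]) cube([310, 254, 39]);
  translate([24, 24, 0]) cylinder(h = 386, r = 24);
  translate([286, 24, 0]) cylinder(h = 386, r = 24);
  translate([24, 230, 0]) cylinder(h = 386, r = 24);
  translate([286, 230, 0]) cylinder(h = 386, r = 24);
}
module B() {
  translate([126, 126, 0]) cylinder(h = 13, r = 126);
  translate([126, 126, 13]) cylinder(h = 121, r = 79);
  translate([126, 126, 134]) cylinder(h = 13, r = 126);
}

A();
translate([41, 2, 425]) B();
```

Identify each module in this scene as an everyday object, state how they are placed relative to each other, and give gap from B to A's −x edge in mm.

A is a stool. B is a spool. The spool is on top of the stool. The gap from the spool to the stool's −x edge is 41 mm.

The spool's min-x is at 41; the stool's min-x is 0; gap = 41 mm.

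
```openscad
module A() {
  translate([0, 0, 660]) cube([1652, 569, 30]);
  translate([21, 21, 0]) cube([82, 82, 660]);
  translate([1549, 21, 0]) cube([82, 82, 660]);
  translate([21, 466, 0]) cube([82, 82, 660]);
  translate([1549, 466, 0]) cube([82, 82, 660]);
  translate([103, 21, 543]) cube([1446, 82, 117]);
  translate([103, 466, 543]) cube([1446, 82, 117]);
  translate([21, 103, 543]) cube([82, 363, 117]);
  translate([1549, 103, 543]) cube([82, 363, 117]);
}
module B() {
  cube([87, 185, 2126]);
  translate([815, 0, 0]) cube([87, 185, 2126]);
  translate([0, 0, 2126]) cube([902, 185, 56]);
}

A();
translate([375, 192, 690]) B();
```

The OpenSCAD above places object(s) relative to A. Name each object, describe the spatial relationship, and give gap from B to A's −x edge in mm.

A is a table. B is a door frame. The door frame is on top of the table, centred. The gap from the door frame to the table's −x edge is 375 mm.

The door frame's min-x is at 375; the table's min-x is 0; gap = 375 mm.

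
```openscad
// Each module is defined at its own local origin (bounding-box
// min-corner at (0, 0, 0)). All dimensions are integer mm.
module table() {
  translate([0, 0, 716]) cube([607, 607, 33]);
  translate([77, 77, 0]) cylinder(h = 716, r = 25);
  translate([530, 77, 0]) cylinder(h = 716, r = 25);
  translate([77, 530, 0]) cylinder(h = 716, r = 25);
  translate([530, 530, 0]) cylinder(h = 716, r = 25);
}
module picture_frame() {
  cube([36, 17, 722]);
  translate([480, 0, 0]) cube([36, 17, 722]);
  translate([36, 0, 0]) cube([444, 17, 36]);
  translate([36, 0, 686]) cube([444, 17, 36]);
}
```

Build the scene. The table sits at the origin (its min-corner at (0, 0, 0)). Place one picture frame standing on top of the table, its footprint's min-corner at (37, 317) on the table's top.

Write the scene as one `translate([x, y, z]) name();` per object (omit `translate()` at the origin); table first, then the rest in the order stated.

table();
translate([37, 317, 749]) picture_frame();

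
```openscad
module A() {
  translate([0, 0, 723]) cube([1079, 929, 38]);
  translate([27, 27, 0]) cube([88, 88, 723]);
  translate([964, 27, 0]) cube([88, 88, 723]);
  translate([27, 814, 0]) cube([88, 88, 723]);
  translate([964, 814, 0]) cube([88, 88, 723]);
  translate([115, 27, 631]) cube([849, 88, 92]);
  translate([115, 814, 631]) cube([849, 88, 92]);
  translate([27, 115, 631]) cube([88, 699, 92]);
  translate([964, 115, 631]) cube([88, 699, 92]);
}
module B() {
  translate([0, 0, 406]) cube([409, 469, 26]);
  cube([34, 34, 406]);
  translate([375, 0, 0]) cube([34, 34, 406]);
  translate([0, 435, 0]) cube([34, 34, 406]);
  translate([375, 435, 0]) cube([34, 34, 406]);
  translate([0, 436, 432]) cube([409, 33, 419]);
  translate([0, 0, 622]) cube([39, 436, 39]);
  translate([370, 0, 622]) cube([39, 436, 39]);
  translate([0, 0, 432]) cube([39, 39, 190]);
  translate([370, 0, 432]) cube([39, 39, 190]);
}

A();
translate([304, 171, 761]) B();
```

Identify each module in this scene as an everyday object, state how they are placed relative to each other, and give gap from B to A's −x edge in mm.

The chair's min-x is at 304; the table's min-x is 0; gap = 304 mm.

A is a table. B is a chair. The chair is on top of the table. The gap from the chair to the table's −x edge is 304 mm.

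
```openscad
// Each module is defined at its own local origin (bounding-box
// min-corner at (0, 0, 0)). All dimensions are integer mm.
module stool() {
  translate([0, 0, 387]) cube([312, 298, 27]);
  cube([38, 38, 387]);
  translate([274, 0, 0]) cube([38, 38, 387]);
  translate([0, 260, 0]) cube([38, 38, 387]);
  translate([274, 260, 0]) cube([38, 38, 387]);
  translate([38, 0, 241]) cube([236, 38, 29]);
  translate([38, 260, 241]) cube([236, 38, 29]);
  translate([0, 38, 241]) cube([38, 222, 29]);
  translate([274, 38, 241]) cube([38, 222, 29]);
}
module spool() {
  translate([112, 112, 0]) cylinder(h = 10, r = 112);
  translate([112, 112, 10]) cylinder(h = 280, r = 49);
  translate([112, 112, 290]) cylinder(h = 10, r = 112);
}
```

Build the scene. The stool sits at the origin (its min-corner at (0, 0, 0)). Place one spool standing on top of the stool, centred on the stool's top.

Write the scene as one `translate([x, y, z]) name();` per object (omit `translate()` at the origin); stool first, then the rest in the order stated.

stool();
translate([44, 37, 414]) spool();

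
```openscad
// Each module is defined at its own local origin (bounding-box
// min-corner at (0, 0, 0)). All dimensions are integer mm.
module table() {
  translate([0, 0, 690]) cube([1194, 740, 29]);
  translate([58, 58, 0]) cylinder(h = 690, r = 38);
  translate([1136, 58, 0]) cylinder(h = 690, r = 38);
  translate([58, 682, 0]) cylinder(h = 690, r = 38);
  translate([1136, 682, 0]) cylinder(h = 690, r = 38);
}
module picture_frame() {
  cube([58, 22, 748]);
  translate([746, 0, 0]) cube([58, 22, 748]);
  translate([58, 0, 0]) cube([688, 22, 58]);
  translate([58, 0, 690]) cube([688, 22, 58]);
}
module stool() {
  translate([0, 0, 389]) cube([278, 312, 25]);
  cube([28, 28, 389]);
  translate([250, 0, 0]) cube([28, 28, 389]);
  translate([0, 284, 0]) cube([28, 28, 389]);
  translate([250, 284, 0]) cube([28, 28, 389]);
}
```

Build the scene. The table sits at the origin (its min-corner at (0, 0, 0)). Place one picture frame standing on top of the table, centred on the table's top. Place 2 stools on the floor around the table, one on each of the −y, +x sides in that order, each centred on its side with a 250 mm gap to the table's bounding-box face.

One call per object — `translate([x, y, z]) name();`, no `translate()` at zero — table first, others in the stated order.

table();
translate([195, 359, 719]) picture_frame();
translate([458, -562, 0]) stool();
translate([1444, 214, 0]) stool();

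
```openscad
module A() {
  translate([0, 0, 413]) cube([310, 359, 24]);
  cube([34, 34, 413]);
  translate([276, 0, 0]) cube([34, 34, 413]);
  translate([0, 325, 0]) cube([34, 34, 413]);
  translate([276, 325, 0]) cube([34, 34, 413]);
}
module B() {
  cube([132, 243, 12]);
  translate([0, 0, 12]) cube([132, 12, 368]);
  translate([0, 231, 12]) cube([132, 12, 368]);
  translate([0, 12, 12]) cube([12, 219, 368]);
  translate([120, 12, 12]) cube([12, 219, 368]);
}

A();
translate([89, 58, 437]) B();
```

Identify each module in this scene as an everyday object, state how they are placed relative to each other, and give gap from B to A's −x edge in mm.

A is a stool. B is an open box. The open box is on top of the stool, centred. The gap from the open box to the stool's −x edge is 89 mm.

The open box's min-x is at 89; the stool's min-x is 0; gap = 89 mm.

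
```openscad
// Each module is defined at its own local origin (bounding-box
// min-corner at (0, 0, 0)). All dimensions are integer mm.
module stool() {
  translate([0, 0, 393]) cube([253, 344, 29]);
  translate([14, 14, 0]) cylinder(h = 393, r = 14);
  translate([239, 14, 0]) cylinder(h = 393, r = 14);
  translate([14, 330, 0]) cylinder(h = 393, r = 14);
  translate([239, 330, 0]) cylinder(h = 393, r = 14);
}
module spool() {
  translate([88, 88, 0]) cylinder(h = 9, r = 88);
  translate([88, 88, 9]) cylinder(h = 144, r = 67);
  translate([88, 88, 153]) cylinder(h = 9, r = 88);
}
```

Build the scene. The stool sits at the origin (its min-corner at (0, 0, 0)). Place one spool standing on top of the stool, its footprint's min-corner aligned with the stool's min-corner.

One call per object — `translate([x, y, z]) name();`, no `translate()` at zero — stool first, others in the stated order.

stool();
translate([0, 0, 422]) spool();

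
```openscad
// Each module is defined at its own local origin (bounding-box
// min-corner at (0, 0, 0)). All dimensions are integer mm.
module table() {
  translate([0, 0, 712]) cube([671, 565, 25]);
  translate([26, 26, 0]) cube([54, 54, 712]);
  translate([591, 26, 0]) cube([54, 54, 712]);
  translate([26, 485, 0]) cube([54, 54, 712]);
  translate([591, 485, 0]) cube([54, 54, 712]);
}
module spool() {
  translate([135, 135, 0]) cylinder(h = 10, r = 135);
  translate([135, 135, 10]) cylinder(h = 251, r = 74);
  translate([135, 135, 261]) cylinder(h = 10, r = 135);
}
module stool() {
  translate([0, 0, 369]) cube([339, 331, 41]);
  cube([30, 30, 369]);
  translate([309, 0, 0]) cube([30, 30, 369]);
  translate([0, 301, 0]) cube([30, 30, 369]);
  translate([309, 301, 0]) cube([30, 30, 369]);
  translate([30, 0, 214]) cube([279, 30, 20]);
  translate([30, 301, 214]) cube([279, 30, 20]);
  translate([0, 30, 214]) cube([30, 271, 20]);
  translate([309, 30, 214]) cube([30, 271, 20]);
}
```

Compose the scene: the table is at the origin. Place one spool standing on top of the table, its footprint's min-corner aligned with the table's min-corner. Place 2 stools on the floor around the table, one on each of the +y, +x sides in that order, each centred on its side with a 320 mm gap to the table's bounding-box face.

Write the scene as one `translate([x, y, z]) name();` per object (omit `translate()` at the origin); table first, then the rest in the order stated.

table();
translate([0, 0, 737]) spool();
translate([166, 885, 0]) stool();
translate([991, 117, 0]) stool();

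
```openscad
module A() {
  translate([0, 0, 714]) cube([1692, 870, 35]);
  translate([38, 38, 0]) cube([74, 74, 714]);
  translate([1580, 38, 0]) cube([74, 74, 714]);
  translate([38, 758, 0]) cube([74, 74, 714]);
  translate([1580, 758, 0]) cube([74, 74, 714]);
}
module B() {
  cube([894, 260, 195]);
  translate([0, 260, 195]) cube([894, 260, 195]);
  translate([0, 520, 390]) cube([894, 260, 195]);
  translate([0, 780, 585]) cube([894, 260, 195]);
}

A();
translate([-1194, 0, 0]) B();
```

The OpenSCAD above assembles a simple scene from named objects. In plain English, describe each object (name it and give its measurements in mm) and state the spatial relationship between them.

A is a table: top 1692 mm (x) × 870 mm (y), 35 mm thick, upper face at z = 749 mm, on four 74×74 mm square legs, each inset 38 mm from the nearest pair of top edges, running from z = 0 to the bottom of the top.

B is a run of 4 identical solid stair steps. Each tread is 894×260 mm and each step block is 195 mm high. Step 1 rests on the floor; step k is offset from step 1 by (k−1)×260 mm in y and (k−1)×195 mm in z.

The staircase is on the floor beside the table on its −x side.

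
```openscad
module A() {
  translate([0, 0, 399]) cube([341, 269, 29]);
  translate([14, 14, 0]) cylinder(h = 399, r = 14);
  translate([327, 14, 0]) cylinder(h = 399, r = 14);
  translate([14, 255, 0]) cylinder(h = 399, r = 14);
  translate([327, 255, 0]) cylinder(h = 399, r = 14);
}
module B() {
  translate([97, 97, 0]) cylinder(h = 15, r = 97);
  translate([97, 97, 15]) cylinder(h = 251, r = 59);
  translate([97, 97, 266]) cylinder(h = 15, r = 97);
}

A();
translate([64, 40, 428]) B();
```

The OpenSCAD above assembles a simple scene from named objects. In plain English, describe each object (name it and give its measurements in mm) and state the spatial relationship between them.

A is a four-legged stool. The seat is a 341×269×29 mm slab whose top surface is at z = 428 mm; four round legs, each 28 mm in diameter, run from the floor (z = 0) to the underside of the seat, each leg's axis is inset half a diameter from the nearest pair of seat edges (so the leg's bounding box is flush with the corner).

B is a spool: two coaxial disc flanges of radius 97 mm and thickness 15 mm, joined by a core cylinder of radius 59 mm and height 251 mm. The lower flange rests on z = 0 and the three cylinders share a vertical axis.

The spool is on top of the stool.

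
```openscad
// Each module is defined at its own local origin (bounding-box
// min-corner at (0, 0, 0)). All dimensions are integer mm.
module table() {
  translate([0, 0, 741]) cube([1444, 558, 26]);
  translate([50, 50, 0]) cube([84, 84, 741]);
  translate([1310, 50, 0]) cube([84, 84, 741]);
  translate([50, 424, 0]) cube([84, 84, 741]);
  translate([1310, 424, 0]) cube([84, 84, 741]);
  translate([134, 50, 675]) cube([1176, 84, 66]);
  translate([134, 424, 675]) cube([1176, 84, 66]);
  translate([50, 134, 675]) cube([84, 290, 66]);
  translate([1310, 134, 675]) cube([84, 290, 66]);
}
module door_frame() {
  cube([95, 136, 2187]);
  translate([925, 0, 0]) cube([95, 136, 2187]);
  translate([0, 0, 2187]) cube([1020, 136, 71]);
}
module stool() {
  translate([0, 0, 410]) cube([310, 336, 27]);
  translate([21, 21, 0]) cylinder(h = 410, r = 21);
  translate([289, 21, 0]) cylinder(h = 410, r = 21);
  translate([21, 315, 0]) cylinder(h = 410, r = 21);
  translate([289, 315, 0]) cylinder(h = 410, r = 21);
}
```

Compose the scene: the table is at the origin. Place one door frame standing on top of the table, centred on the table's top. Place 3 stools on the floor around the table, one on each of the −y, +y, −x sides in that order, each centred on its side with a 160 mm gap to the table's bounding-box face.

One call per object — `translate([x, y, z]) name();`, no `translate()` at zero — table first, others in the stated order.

table();
translate([212, 211, 767]) door_frame();
translate([567, -496, 0]) stool();
translate([567, 718, 0]) stool();
translate([-470, 111, 0]) stool();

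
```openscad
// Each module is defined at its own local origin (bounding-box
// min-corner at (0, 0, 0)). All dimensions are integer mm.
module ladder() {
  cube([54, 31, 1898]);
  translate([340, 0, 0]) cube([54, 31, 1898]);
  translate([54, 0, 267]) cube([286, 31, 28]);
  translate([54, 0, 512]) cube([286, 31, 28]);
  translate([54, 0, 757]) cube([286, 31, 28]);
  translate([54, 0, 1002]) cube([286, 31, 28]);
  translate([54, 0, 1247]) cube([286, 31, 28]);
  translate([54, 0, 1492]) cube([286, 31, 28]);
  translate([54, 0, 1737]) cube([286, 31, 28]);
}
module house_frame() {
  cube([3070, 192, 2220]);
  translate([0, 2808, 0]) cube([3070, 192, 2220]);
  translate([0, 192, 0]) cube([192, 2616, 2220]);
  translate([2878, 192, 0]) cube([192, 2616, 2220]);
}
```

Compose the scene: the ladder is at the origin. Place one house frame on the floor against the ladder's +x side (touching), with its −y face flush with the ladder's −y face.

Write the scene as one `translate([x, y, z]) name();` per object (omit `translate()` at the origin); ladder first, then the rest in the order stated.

ladder();
translate([394, 0, 0]) house_frame();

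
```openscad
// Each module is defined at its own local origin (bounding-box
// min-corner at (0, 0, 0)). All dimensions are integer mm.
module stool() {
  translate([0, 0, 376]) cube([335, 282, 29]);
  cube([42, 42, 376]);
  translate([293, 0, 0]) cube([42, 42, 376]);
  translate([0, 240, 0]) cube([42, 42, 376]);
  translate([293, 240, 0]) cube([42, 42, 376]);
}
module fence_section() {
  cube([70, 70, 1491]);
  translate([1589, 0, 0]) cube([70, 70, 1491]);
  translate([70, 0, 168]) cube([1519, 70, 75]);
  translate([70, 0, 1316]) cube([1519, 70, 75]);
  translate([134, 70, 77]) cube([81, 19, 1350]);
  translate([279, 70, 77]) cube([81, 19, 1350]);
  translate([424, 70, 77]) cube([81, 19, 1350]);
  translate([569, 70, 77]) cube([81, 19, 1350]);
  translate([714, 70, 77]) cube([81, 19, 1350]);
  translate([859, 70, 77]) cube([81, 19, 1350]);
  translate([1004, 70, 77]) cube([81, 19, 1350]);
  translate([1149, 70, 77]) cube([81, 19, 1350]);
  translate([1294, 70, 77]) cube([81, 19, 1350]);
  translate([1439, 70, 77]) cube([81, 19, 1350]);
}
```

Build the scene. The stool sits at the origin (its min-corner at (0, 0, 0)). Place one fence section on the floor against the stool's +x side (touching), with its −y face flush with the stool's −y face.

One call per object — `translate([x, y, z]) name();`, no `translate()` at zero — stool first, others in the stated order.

stool();
translate([335, 0, 0]) fence_section();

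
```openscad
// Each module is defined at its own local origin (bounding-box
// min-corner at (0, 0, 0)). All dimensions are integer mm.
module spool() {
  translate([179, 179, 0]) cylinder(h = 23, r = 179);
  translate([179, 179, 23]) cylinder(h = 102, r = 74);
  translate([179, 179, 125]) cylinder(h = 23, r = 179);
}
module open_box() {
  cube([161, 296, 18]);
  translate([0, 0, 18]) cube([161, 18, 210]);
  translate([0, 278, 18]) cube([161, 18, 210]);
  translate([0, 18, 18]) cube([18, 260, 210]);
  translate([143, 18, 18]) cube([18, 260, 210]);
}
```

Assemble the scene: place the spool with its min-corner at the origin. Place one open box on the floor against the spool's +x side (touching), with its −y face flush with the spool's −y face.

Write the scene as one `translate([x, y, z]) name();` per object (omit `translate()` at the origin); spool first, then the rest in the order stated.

spool();
translate([358, 0, 0]) open_box();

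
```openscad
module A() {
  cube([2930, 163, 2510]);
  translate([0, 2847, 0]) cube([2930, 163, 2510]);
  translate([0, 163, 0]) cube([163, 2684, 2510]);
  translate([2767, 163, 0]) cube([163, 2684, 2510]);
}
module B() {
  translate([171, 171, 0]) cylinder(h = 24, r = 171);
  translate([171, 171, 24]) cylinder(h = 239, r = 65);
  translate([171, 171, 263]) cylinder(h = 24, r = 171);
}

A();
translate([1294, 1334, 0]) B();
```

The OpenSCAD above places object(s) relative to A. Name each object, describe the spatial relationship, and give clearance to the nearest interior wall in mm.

Clearances: x = 1131, y = 1171; minimum 1131 mm.

A is a house frame. B is a spool. The spool sits inside the house frame, centred. The clearance to the nearest interior wall is 1131 mm.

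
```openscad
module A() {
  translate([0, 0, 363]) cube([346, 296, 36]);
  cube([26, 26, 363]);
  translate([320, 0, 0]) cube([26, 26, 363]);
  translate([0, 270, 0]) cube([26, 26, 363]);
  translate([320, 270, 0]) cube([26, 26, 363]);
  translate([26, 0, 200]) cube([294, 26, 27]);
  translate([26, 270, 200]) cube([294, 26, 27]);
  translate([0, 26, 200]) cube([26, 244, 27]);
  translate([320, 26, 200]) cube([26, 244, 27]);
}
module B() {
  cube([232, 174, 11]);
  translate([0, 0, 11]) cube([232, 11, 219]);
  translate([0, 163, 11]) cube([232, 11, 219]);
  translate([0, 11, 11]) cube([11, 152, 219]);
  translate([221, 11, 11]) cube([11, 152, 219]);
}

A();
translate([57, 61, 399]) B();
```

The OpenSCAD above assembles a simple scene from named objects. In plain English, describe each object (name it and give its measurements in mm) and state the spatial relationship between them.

A is a four-legged stool. The seat is 346×296 mm, 36 mm thick, top at z = 399 mm. It stands on four square legs, each 26×26 mm in cross-section, from z = 0 to the seat underside, each flush with a corner of the seat. Four stretchers, 26 mm wide and 27 mm tall, connect adjacent legs with their undersides at z = 200 mm, each running between the inner faces of the legs it joins and aligned with the legs' outer faces on the other axis.

B is an open storage box with external size 232×174×230 mm and wall thickness 11 mm (the base is also 11 mm thick). The base covers the whole footprint; the four walls stand on the base, with the y-facing walls full-width and the x-facing walls fitting between their inner faces.

The open box is on top of the stool, centred.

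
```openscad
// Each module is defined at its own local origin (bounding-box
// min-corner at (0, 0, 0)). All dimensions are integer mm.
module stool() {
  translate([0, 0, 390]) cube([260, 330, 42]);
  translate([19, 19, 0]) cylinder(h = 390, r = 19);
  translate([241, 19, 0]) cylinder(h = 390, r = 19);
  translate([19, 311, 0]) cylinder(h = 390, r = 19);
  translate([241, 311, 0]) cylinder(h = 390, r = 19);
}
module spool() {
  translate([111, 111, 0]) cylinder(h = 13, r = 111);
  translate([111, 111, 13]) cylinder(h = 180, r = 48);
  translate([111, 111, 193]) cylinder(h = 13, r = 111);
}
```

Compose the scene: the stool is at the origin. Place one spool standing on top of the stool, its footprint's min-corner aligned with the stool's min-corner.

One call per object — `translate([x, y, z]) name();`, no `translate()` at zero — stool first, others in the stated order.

stool();
translate([0, 0, 432]) spool();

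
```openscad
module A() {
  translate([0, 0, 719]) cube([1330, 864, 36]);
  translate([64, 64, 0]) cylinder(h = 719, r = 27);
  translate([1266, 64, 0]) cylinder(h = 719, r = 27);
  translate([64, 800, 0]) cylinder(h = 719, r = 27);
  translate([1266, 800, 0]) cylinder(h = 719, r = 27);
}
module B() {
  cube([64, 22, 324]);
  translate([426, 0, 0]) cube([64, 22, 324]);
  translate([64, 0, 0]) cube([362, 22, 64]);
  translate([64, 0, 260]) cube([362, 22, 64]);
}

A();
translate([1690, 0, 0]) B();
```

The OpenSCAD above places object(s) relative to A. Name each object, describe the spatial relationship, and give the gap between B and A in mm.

The picture frame's nearest face is 360 mm from the table's +x face.

A is a table. B is a picture frame. The picture frame is on the floor beside the table on its +x side. The gap between the picture frame and the table is 360 mm.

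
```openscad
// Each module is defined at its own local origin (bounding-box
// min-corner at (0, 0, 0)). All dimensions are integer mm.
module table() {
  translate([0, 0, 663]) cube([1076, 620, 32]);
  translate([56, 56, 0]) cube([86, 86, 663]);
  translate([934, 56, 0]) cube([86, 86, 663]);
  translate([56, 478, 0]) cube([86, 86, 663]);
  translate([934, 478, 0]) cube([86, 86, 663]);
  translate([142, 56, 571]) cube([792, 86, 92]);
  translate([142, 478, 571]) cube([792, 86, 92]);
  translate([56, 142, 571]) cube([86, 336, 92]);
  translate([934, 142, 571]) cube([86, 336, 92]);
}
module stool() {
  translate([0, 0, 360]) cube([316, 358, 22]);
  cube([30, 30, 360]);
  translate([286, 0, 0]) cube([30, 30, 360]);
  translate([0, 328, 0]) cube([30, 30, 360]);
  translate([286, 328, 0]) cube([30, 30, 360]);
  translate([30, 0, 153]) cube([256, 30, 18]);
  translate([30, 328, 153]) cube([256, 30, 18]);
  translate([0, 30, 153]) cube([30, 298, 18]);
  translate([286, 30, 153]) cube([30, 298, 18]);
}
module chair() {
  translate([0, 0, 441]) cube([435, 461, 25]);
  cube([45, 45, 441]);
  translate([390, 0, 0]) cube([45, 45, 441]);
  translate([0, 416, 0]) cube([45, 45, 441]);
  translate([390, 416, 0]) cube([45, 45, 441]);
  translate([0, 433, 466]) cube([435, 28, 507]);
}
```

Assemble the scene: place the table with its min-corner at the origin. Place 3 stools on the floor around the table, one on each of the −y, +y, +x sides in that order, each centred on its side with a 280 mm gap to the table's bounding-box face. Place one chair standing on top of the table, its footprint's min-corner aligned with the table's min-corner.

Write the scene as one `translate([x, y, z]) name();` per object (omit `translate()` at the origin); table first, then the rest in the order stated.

table();
translate([380, -638, 0]) stool();
translate([380, 900, 0]) stool();
translate([1356, 131, 0]) stool();
translate([0, 0, 695]) chair();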